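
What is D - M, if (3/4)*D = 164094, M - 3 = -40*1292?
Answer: 270469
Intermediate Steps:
M = -51677 (M = 3 - 40*1292 = 3 - 51680 = -51677)
D = 218792 (D = (4/3)*164094 = 218792)
D - M = 218792 - 1*(-51677) = 218792 + 51677 = 270469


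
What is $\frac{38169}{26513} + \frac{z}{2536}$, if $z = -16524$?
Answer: $- \frac{85326057}{16809242} \approx -5.0761$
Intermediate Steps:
$\frac{38169}{26513} + \frac{z}{2536} = \frac{38169}{26513} - \frac{16524}{2536} = 38169 \cdot \frac{1}{26513} - \frac{4131}{634} = \frac{38169}{26513} - \frac{4131}{634} = - \frac{85326057}{16809242}$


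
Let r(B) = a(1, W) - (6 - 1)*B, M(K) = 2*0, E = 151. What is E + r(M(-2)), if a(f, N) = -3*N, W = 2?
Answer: 145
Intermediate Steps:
M(K) = 0
r(B) = -6 - 5*B (r(B) = -3*2 - (6 - 1)*B = -6 - 5*B)
E + r(M(-2)) = 151 + (-6 - 5*0) = 151 + (-6 + 0) = 151 - 6 = 145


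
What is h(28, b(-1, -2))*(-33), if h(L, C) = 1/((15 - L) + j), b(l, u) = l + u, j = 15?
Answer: -33/2 ≈ -16.500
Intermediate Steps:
h(L, C) = 1/(30 - L) (h(L, C) = 1/((15 - L) + 15) = 1/(30 - L))
h(28, b(-1, -2))*(-33) = -33/(30 - 1*28) = -33/(30 - 28) = -33/2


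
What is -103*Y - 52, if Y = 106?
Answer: -10970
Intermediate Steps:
-103*Y - 52 = -103*106 - 52 = -10918 - 52 = -10970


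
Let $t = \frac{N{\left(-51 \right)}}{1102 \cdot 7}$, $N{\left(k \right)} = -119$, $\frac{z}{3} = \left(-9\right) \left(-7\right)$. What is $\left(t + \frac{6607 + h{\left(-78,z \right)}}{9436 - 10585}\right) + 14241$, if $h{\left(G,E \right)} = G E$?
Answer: $\frac{18040870955}{1266198} \approx 14248.0$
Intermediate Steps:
$z = 189$ ($z = 3 \left(\left(-9\right) \left(-7\right)\right) = 3 \cdot 63 = 189$)
$h{\left(G,E \right)} = E G$
$t = - \frac{17}{1102}$ ($t = - \frac{119}{1102 \cdot 7} = - \frac{119}{7714} = \left(-119\right) \frac{1}{7714} = - \frac{17}{1102} \approx -0.015427$)
$\left(t + \frac{6607 + h{\left(-78,z \right)}}{9436 - 10585}\right) + 14241 = \left(- \frac{17}{1102} + \frac{6607 + 189 \left(-78\right)}{9436 - 10585}\right) + 14241 = \left(- \frac{17}{1102} + \frac{6607 - 14742}{-1149}\right) + 14241 = \left(- \frac{17}{1102} - - \frac{8135}{1149}\right) + 14241 = \left(- \frac{17}{1102} + \frac{8135}{1149}\right) + 14241 = \frac{8945237}{1266198} + 14241 = \frac{18040870955}{1266198}$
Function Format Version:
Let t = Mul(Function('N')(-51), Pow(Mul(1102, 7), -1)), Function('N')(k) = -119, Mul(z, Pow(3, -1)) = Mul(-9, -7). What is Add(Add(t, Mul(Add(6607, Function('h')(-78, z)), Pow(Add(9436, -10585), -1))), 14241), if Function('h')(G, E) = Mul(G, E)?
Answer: Rational(18040870955, 1266198) ≈ 14248.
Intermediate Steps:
z = 189 (z = Mul(3, Mul(-9, -7)) = Mul(3, 63) = 189)
Function('h')(G, E) = Mul(E, G)
t = Rational(-17, 1102) (t = Mul(-119, Pow(Mul(1102, 7), -1)) = Mul(-119, Pow(7714, -1)) = Mul(-119, Rational(1, 7714)) = Rational(-17, 1102) ≈ -0.015427)
Add(Add(t, Mul(Add(6607, Function('h')(-78, z)), Pow(Add(9436, -10585), -1))), 14241) = Add(Add(Rational(-17, 1102), Mul(Add(6607, Mul(189, -78)), Pow(Add(9436, -10585), -1))), 14241) = Add(Add(Rational(-17, 1102), Mul(Add(6607, -14742), Pow(-1149, -1))), 14241) = Add(Add(Rational(-17, 1102), Mul(-8135, Rational(-1, 1149))), 14241) = Add(Add(Rational(-17, 1102), Rational(8135, 1149)), 14241) = Add(Rational(8945237, 1266198), 14241) = Rational(18040870955, 1266198)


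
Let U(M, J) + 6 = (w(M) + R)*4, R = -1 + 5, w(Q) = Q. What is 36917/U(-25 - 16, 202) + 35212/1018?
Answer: -16079429/78386 ≈ -205.13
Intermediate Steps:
R = 4
U(M, J) = 10 + 4*M (U(M, J) = -6 + (M + 4)*4 = -6 + (4 + M)*4 = -6 + (16 + 4*M) = 10 + 4*M)
36917/U(-25 - 16, 202) + 35212/1018 = 36917/(10 + 4*(-25 - 16)) + 35212/1018 = 36917/(10 + 4*(-41)) + 35212*(1/1018) = 36917/(10 - 164) + 17606/509 = 36917/(-154) + 17606/509 = 36917*(-1/154) + 17606/509 = -36917/154 + 17606/509 = -16079429/78386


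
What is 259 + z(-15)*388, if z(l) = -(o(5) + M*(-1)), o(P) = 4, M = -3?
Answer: -2457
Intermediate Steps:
z(l) = -7 (z(l) = -(4 - 3*(-1)) = -(4 + 3) = -1*7 = -7)
259 + z(-15)*388 = 259 - 7*388 = 259 - 2716 = -2457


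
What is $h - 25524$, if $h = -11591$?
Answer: $-37115$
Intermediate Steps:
$h - 25524 = -11591 - 25524 = -37115$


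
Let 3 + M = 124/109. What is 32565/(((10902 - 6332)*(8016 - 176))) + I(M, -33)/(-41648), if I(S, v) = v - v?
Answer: 6513/7165760 ≈ 0.00090891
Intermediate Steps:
M = -203/109 (M = -3 + 124/109 = -203/109 ≈ -1.8624)
I(S, v) = 0
32565/(((10902 - 6332)*(8016 - 176))) + I(M, -33)/(-41648) = 32565/(((10902 - 6332)*(8016 - 176))) + 0/(-41648) = 32565/((4570*7840)) + 0*(-1/41648) = 32565/35828800 + 0 = 32565*(1/35828800) + 0 = 6513/7165760 + 0 = 6513/7165760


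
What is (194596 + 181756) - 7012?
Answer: 369340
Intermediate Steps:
(194596 + 181756) - 7012 = 376352 - 1*7012 = 376352 - 7012 = 369340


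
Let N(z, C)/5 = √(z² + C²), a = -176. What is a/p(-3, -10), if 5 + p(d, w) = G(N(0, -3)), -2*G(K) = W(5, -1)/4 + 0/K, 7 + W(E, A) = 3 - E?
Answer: 1408/31 ≈ 45.419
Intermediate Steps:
W(E, A) = -4 - E (W(E, A) = -7 + (3 - E) = -4 - E)
N(z, C) = 5*√(C² + z²) (N(z, C) = 5*√(z² + C²) = 5*√(C² + z²))
G(K) = 9/8 (G(K) = -((-4 - 1*5)/4 + 0/K)/2 = -((-4 - 5)*(¼) + 0)/2 = -(-9*¼ + 0)/2 = -(-9/4 + 0)/2 = -½*(-9/4) = 9/8)
p(d, w) = -31/8 (p(d, w) = -5 + 9/8 = -31/8)
a/p(-3, -10) = -176/(-31/8) = -176*(-8/31) = 1408/31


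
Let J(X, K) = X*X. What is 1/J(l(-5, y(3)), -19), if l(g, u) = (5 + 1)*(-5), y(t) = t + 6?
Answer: 1/900 ≈ 0.0011111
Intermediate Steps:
y(t) = 6 + t
l(g, u) = -30 (l(g, u) = 6*(-5) = -30)
J(X, K) = X**2
1/J(l(-5, y(3)), -19) = 1/((-30)**2) = 1/900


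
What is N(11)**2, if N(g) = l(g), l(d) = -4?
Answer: 16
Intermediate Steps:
N(g) = -4
N(11)**2 = (-4)**2 = 16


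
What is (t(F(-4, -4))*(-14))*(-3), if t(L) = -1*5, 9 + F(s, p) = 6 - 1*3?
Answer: -210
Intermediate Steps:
F(s, p) = -6 (F(s, p) = -9 + (6 - 1*3) = -9 + (6 - 3) = -9 + 3 = -6)
t(L) = -5
(t(F(-4, -4))*(-14))*(-3) = -5*(-14)*(-3) = 70*(-3) = -210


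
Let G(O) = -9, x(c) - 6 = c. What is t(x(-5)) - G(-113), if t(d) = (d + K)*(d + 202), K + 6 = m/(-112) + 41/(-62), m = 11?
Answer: -575449/496 ≈ -1160.2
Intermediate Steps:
x(c) = 6 + c
K = -23469/3472 (K = -6 + (11/(-112) + 41/(-62)) = -6 + (11*(-1/112) + 41*(-1/62)) = -6 + (-11/112 - 41/62) = -6 - 2637/3472 = -23469/3472 ≈ -6.7595)
t(d) = (202 + d)*(-23469/3472 + d) (t(d) = (d - 23469/3472)*(d + 202) = (-23469/3472 + d)*(202 + d) = (202 + d)*(-23469/3472 + d))
t(x(-5)) - G(-113) = (-2370369/1736 + (6 - 5)**2 + 677875*(6 - 5)/3472) - 1*(-9) = (-2370369/1736 + 1**2 + (677875/3472)*1) + 9 = (-2370369/1736 + 1 + 677875/3472) + 9 = -579913/496 + 9 = -575449/496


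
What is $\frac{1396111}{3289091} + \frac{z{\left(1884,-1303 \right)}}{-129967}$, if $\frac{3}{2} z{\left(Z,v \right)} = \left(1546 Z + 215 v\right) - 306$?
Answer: $- \frac{16770831101755}{1282419869991} \approx -13.077$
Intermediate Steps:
$z{\left(Z,v \right)} = -204 + \frac{430 v}{3} + \frac{3092 Z}{3}$ ($z{\left(Z,v \right)} = \frac{2 \left(\left(1546 Z + 215 v\right) - 306\right)}{3} = \frac{2 \left(\left(215 v + 1546 Z\right) - 306\right)}{3} = \frac{2 \left(-306 + 215 v + 1546 Z\right)}{3} = -204 + \frac{430 v}{3} + \frac{3092 Z}{3}$)
$\frac{1396111}{3289091} + \frac{z{\left(1884,-1303 \right)}}{-129967} = \frac{1396111}{3289091} + \frac{-204 + \frac{430}{3} \left(-1303\right) + \frac{3092}{3} \cdot 1884}{-129967} = 1396111 \cdot \frac{1}{3289091} + \left(-204 - \frac{560290}{3} + 1941776\right) \left(- \frac{1}{129967}\right) = \frac{1396111}{3289091} + \frac{5264426}{3} \left(- \frac{1}{129967}\right) = \frac{1396111}{3289091} - \frac{5264426}{389901} = - \frac{16770831101755}{1282419869991}$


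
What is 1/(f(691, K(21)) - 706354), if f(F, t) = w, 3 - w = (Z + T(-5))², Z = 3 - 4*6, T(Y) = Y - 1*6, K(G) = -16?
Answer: -1/707375 ≈ -1.4137e-6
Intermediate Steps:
T(Y) = -6 + Y (T(Y) = Y - 6 = -6 + Y)
Z = -21 (Z = 3 - 24 = -21)
w = -1021 (w = 3 - (-21 + (-6 - 5))² = 3 - (-21 - 11)² = 3 - 1*(-32)² = 3 - 1*1024 = 3 - 1024 = -1021)
f(F, t) = -1021
1/(f(691, K(21)) - 706354) = 1/(-1021 - 706354) = 1/(-707375) = -1/707375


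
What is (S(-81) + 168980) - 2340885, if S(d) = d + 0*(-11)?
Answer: -2171986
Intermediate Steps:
S(d) = d (S(d) = d + 0 = d)
(S(-81) + 168980) - 2340885 = (-81 + 168980) - 2340885 = 168899 - 2340885 = -2171986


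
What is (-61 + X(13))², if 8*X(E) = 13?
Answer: 225625/64 ≈ 3525.4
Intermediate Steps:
X(E) = 13/8 (X(E) = (⅛)*13 = 13/8)
(-61 + X(13))² = (-61 + 13/8)² = (-475/8)² = 225625/64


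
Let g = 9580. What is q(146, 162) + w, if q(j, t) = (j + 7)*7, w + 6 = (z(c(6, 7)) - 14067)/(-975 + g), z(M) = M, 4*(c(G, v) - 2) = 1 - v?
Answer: 18300517/17210 ≈ 1063.4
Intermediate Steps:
c(G, v) = 9/4 - v/4 (c(G, v) = 2 + (1 - v)/4 = 2 + (¼ - v/4) = 9/4 - v/4)
w = -131393/17210 (w = -6 + ((9/4 - ¼*7) - 14067)/(-975 + 9580) = -6 + ((9/4 - 7/4) - 14067)/8605 = -6 + (½ - 14067)*(1/8605) = -6 - 28133/2*1/8605 = -6 - 28133/17210 = -131393/17210 ≈ -7.6347)
q(j, t) = 49 + 7*j (q(j, t) = (7 + j)*7 = 49 + 7*j)
q(146, 162) + w = (49 + 7*146) - 131393/17210 = (49 + 1022) - 131393/17210 = 1071 - 131393/17210 = 18300517/17210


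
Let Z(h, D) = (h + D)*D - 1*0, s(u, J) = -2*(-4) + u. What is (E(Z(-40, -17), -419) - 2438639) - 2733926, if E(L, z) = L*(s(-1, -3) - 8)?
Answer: -5173534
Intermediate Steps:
s(u, J) = 8 + u
Z(h, D) = D*(D + h) (Z(h, D) = (D + h)*D + 0 = D*(D + h) + 0 = D*(D + h))
E(L, z) = -L (E(L, z) = L*((8 - 1) - 8) = L*(7 - 8) = L*(-1) = -L)
(E(Z(-40, -17), -419) - 2438639) - 2733926 = (-(-17)*(-17 - 40) - 2438639) - 2733926 = (-(-17)*(-57) - 2438639) - 2733926 = (-1*969 - 2438639) - 2733926 = (-969 - 2438639) - 2733926 = -2439608 - 2733926 = -5173534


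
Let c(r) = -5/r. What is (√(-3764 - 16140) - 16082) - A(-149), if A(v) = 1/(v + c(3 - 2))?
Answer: -2476627/154 + 8*I*√311 ≈ -16082.0 + 141.08*I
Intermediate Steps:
A(v) = 1/(-5 + v) (A(v) = 1/(v - 5/(3 - 2)) = 1/(v - 5/1) = 1/(v - 5*1) = 1/(v - 5) = 1/(-5 + v))
(√(-3764 - 16140) - 16082) - A(-149) = (√(-3764 - 16140) - 16082) - 1/(-5 - 149) = (√(-19904) - 16082) - 1/(-154) = (8*I*√311 - 16082) - 1*(-1/154) = (-16082 + 8*I*√311) + 1/154 = -2476627/154 + 8*I*√311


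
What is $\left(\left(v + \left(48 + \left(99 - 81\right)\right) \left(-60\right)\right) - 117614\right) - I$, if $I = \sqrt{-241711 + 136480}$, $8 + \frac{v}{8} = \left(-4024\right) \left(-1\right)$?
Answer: $-89446 - i \sqrt{105231} \approx -89446.0 - 324.39 i$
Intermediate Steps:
$v = 32128$ ($v = -64 + 8 \left(\left(-4024\right) \left(-1\right)\right) = -64 + 8 \cdot 4024 = -64 + 32192 = 32128$)
$I = i \sqrt{105231}$ ($I = \sqrt{-105231} = i \sqrt{105231} \approx 324.39 i$)
$\left(\left(v + \left(48 + \left(99 - 81\right)\right) \left(-60\right)\right) - 117614\right) - I = \left(\left(32128 + \left(48 + \left(99 - 81\right)\right) \left(-60\right)\right) - 117614\right) - i \sqrt{105231} = \left(\left(32128 + \left(48 + 18\right) \left(-60\right)\right) - 117614\right) - i \sqrt{105231} = \left(\left(32128 + 66 \left(-60\right)\right) - 117614\right) - i \sqrt{105231} = \left(\left(32128 - 3960\right) - 117614\right) - i \sqrt{105231} = \left(28168 - 117614\right) - i \sqrt{105231} = -89446 - i \sqrt{105231}$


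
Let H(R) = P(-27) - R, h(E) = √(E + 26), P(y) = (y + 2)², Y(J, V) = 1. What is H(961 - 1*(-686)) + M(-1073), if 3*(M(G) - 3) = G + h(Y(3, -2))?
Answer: -4130/3 + √3 ≈ -1374.9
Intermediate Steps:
P(y) = (2 + y)²
h(E) = √(26 + E)
H(R) = 625 - R (H(R) = (2 - 27)² - R = (-25)² - R = 625 - R)
M(G) = 3 + √3 + G/3 (M(G) = 3 + (G + √(26 + 1))/3 = 3 + (G + √27)/3 = 3 + (G + 3*√3)/3 = 3 + (√3 + G/3) = 3 + √3 + G/3)
H(961 - 1*(-686)) + M(-1073) = (625 - (961 - 1*(-686))) + (3 + √3 + (⅓)*(-1073)) = (625 - (961 + 686)) + (3 + √3 - 1073/3) = (625 - 1*1647) + (-1064/3 + √3) = (625 - 1647) + (-1064/3 + √3) = -1022 + (-1064/3 + √3) = -4130/3 + √3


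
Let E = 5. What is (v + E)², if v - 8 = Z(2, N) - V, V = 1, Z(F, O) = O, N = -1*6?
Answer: 36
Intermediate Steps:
N = -6
v = 1 (v = 8 + (-6 - 1*1) = 8 + (-6 - 1) = 8 - 7 = 1)
(v + E)² = (1 + 5)² = 6² = 36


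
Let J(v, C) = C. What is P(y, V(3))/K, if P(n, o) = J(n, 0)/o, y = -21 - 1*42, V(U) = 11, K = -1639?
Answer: 0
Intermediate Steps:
y = -63 (y = -21 - 42 = -63)
P(n, o) = 0 (P(n, o) = 0/o = 0)
P(y, V(3))/K = 0/(-1639) = 0*(-1/1639) = 0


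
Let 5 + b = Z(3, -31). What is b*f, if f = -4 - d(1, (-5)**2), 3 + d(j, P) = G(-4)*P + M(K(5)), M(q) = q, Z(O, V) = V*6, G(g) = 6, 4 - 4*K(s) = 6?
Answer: 57491/2 ≈ 28746.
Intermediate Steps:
K(s) = -1/2 (K(s) = 1 - 1/4*6 = 1 - 3/2 = -1/2)
Z(O, V) = 6*V
d(j, P) = -7/2 + 6*P (d(j, P) = -3 + (6*P - 1/2) = -3 + (-1/2 + 6*P) = -7/2 + 6*P)
b = -191 (b = -5 + 6*(-31) = -5 - 186 = -191)
f = -301/2 (f = -4 - (-7/2 + 6*(-5)**2) = -4 - (-7/2 + 6*25) = -4 - (-7/2 + 150) = -4 - 1*293/2 = -4 - 293/2 = -301/2 ≈ -150.50)
b*f = -191*(-301/2) = 57491/2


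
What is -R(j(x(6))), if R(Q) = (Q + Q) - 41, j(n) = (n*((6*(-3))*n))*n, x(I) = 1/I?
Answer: 247/6 ≈ 41.167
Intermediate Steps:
x(I) = 1/I
j(n) = -18*n³ (j(n) = (n*(-18*n))*n = (-18*n²)*n = -18*n³)
R(Q) = -41 + 2*Q (R(Q) = 2*Q - 41 = -41 + 2*Q)
-R(j(x(6))) = -(-41 + 2*(-18*(1/6)³)) = -(-41 + 2*(-18*(⅙)³)) = -(-41 + 2*(-18*1/216)) = -(-41 + 2*(-1/12)) = -(-41 - ⅙) = -1*(-247/6) = 247/6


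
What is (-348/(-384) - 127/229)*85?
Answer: 219045/7328 ≈ 29.892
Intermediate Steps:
(-348/(-384) - 127/229)*85 = (-348*(-1/384) - 127*1/229)*85 = (29/32 - 127/229)*85 = (2577/7328)*85 = 219045/7328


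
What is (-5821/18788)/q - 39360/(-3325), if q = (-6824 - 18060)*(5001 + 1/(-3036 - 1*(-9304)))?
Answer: 4120155949447488317/348056873196942140 ≈ 11.838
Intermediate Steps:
q = -195005139449/1567 (q = -24884*(5001 + 1/(-3036 + 9304)) = -24884*(5001 + 1/6268) = -24884*31346269/6268 = -195005139449/1567 ≈ -1.2444e+8)
(-5821/18788)/q - 39360/(-3325) = (-5821/18788)/(-195005139449/1567) - 39360/(-3325) = -5821*1/18788*(-1567/195005139449) - 39360*(-1/3325) = -5821/18788*(-1567/195005139449) + 7872/665 = 9121507/3663756559967812 + 7872/665 = 4120155949447488317/348056873196942140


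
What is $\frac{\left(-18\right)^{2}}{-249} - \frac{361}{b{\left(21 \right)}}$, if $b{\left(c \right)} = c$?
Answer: $- \frac{32231}{1743} \approx -18.492$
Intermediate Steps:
$\frac{\left(-18\right)^{2}}{-249} - \frac{361}{b{\left(21 \right)}} = \frac{\left(-18\right)^{2}}{-249} - \frac{361}{21} = 324 \left(- \frac{1}{249}\right) - \frac{361}{21} = - \frac{108}{83} - \frac{361}{21} = - \frac{32231}{1743}$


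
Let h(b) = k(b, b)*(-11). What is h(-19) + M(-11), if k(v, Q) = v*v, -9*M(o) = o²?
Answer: -35860/9 ≈ -3984.4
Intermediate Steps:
M(o) = -o²/9
k(v, Q) = v²
h(b) = -11*b² (h(b) = b²*(-11) = -11*b²)
h(-19) + M(-11) = -11*(-19)² - ⅑*(-11)² = -11*361 - ⅑*121 = -3971 - 121/9 = -35860/9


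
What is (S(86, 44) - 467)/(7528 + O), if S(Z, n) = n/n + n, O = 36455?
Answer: -422/43983 ≈ -0.0095946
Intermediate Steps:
S(Z, n) = 1 + n
(S(86, 44) - 467)/(7528 + O) = ((1 + 44) - 467)/(7528 + 36455) = (45 - 467)/43983 = -422*1/43983 = -422/43983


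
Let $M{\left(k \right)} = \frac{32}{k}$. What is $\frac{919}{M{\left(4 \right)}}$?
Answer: $\frac{919}{8} \approx 114.88$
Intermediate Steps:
$\frac{919}{M{\left(4 \right)}} = \frac{919}{32 \cdot \frac{1}{4}} = \frac{919}{8}$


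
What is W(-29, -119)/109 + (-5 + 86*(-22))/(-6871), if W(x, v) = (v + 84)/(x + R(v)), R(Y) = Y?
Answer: 30842889/110842972 ≈ 0.27826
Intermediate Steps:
W(x, v) = (84 + v)/(v + x) (W(x, v) = (v + 84)/(x + v) = (84 + v)/(v + x))
W(-29, -119)/109 + (-5 + 86*(-22))/(-6871) = ((84 - 119)/(-119 - 29))/109 + (-5 + 86*(-22))/(-6871) = (-35/(-148))*(1/109) + (-5 - 1892)*(-1/6871) = -1/148*(-35)*(1/109) - 1897*(-1/6871) = (35/148)*(1/109) + 1897/6871 = 35/16132 + 1897/6871 = 30842889/110842972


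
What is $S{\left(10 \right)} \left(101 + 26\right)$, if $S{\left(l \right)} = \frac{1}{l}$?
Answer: $\frac{127}{10} \approx 12.7$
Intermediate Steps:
$S{\left(10 \right)} \left(101 + 26\right) = \frac{101 + 26}{10} = \frac{1}{10} \cdot 127 = \frac{127}{10}$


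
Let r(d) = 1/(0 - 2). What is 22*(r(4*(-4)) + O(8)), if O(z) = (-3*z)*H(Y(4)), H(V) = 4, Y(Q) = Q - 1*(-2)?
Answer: -2123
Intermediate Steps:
Y(Q) = 2 + Q (Y(Q) = Q + 2 = 2 + Q)
r(d) = -½ (r(d) = 1/(-2) = -½)
O(z) = -12*z (O(z) = -3*z*4 = -12*z)
22*(r(4*(-4)) + O(8)) = 22*(-½ - 12*8) = 22*(-½ - 96) = 22*(-193/2) = -2123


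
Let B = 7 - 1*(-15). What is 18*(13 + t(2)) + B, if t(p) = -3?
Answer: 202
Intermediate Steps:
B = 22 (B = 7 + 15 = 22)
18*(13 + t(2)) + B = 18*(13 - 3) + 22 = 18*10 + 22 = 180 + 22 = 202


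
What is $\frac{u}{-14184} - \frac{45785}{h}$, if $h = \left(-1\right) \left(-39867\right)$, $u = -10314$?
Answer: $- \frac{13234789}{31415196} \approx -0.42129$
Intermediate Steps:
$h = 39867$
$\frac{u}{-14184} - \frac{45785}{h} = - \frac{10314}{-14184} - \frac{45785}{39867} = \left(-10314\right) \left(- \frac{1}{14184}\right) - \frac{45785}{39867} = \frac{573}{788} - \frac{45785}{39867} = - \frac{13234789}{31415196}$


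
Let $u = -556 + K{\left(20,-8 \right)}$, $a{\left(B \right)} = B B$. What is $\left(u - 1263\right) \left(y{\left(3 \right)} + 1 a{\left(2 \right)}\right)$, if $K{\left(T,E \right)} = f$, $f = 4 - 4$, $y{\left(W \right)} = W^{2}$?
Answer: $-23647$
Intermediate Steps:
$a{\left(B \right)} = B^{2}$
$f = 0$
$K{\left(T,E \right)} = 0$
$u = -556$ ($u = -556 + 0 = -556$)
$\left(u - 1263\right) \left(y{\left(3 \right)} + 1 a{\left(2 \right)}\right) = \left(-556 - 1263\right) \left(3^{2} + 1 \cdot 2^{2}\right) = - 1819 \left(9 + 1 \cdot 4\right) = - 1819 \left(9 + 4\right) = \left(-1819\right) 13 = -23647$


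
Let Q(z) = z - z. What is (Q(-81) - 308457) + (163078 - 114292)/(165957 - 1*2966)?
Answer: -50275666101/162991 ≈ -3.0846e+5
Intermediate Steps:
Q(z) = 0
(Q(-81) - 308457) + (163078 - 114292)/(165957 - 1*2966) = (0 - 308457) + (163078 - 114292)/(165957 - 1*2966) = -308457 + 48786/(165957 - 2966) = -308457 + 48786/162991 = -50275666101/162991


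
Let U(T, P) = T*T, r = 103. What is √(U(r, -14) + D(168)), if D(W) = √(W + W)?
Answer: √(10609 + 4*√21) ≈ 103.09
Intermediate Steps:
U(T, P) = T²
D(W) = √2*√W (D(W) = √(2*W) = √2*√W)
√(U(r, -14) + D(168)) = √(103² + √2*√168) = √(10609 + √2*(2*√42)) = √(10609 + 4*√21)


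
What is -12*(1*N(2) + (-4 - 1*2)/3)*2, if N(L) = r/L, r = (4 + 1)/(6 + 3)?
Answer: 124/3 ≈ 41.333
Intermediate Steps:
r = 5/9 ≈ 0.55556
N(L) = 5/(9*L)
-12*(1*N(2) + (-4 - 1*2)/3)*2 = -12*(1*((5/9)/2) + (-4 - 1*2)/3)*2 = -12*(1*((5/9)*(1/2)) + (-4 - 2)*(1/3))*2 = -12*(1*(5/18) - 6*1/3)*2 = -12*(5/18 - 2)*2 = -12*(-31/18)*2 = (62/3)*2 = 124/3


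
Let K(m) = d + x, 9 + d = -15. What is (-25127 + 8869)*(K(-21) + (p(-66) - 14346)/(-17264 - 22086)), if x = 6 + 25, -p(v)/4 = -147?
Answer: -2350971832/19675 ≈ -1.1949e+5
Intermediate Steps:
p(v) = 588 (p(v) = -4*(-147) = 588)
x = 31
d = -24 (d = -9 - 15 = -24)
K(m) = 7 (K(m) = -24 + 31 = 7)
(-25127 + 8869)*(K(-21) + (p(-66) - 14346)/(-17264 - 22086)) = (-25127 + 8869)*(7 + (588 - 14346)/(-17264 - 22086)) = -16258*(7 - 13758/(-39350)) = -16258*(7 - 13758*(-1/39350)) = -16258*(7 + 6879/19675) = -16258*144604/19675 = -2350971832/19675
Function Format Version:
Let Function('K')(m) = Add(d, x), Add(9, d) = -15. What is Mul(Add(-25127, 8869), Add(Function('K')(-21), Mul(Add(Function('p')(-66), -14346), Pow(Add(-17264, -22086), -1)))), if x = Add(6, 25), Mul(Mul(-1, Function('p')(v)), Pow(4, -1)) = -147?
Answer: Rational(-2350971832, 19675) ≈ -1.1949e+5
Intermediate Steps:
Function('p')(v) = 588 (Function('p')(v) = Mul(-4, -147) = 588)
x = 31
d = -24 (d = Add(-9, -15) = -24)
Function('K')(m) = 7 (Function('K')(m) = Add(-24, 31) = 7)
Mul(Add(-25127, 8869), Add(Function('K')(-21), Mul(Add(Function('p')(-66), -14346), Pow(Add(-17264, -22086), -1)))) = Mul(Add(-25127, 8869), Add(7, Mul(Add(588, -14346), Pow(Add(-17264, -22086), -1)))) = Mul(-16258, Add(7, Mul(-13758, Pow(-39350, -1)))) = Mul(-16258, Add(7, Mul(-13758, Rational(-1, 39350)))) = Mul(-16258, Add(7, Rational(6879, 19675))) = Mul(-16258, Rational(144604, 19675)) = Rational(-2350971832, 19675)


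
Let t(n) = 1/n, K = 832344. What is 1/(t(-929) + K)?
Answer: 929/773247575 ≈ 1.2014e-6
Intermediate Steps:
1/(t(-929) + K) = 1/(1/(-929) + 832344) = 1/(-1/929 + 832344) = 1/(773247575/929) = 929/773247575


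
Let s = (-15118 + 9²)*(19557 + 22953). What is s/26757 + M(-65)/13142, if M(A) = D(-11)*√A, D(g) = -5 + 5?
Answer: -213074290/8919 ≈ -23890.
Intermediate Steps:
s = -639222870 (s = (-15118 + 81)*42510 = -15037*42510 = -639222870)
D(g) = 0
M(A) = 0 (M(A) = 0*√A = 0)
s/26757 + M(-65)/13142 = -639222870/26757 + 0/13142 = -639222870*1/26757 + 0*(1/13142) = -213074290/8919 + 0 = -213074290/8919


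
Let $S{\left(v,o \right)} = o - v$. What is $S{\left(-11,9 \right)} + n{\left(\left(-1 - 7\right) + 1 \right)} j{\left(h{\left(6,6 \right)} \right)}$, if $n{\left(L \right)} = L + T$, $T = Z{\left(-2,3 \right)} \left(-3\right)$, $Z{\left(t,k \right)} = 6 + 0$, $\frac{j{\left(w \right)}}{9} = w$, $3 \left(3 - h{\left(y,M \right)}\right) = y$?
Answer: $-205$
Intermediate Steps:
$h{\left(y,M \right)} = 3 - \frac{y}{3}$
$j{\left(w \right)} = 9 w$
$Z{\left(t,k \right)} = 6$
$T = -18$ ($T = 6 \left(-3\right) = -18$)
$n{\left(L \right)} = -18 + L$ ($n{\left(L \right)} = L - 18 = -18 + L$)
$S{\left(-11,9 \right)} + n{\left(\left(-1 - 7\right) + 1 \right)} j{\left(h{\left(6,6 \right)} \right)} = \left(9 - -11\right) + \left(-18 + \left(\left(-1 - 7\right) + 1\right)\right) 9 \left(3 - 2\right) = \left(9 + 11\right) + \left(-18 + \left(-8 + 1\right)\right) 9 \left(3 - 2\right) = 20 + \left(-18 - 7\right) 9 \cdot 1 = 20 - 225 = -205$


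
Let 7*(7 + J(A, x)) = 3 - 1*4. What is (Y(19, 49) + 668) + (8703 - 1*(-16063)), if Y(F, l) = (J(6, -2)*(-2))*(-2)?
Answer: 177838/7 ≈ 25405.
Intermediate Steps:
J(A, x) = -50/7 (J(A, x) = -7 + (3 - 1*4)/7 = -7 + (3 - 4)/7 = -7 + (⅐)*(-1) = -7 - ⅐ = -50/7)
Y(F, l) = -200/7 (Y(F, l) = -50/7*(-2)*(-2) = (100/7)*(-2) = -200/7)
(Y(19, 49) + 668) + (8703 - 1*(-16063)) = (-200/7 + 668) + (8703 - 1*(-16063)) = 4476/7 + (8703 + 16063) = 4476/7 + 24766 = 177838/7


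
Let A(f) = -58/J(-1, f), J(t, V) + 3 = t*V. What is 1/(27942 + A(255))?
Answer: 129/3604547 ≈ 3.5788e-5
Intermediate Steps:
J(t, V) = -3 + V*t (J(t, V) = -3 + t*V = -3 + V*t)
A(f) = -58/(-3 - f) (A(f) = -58/(-3 + f*(-1)) = -58/(-3 - f))
1/(27942 + A(255)) = 1/(27942 + 58/(3 + 255)) = 1/(27942 + 58/258) = 1/(27942 + 58*(1/258)) = 1/(27942 + 29/129) = 1/(3604547/129) = 129/3604547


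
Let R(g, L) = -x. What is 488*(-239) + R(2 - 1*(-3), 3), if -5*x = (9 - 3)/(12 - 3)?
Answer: -1749478/15 ≈ -1.1663e+5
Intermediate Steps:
x = -2/15 (x = -(9 - 3)/(5*(12 - 3)) = -6/(5*9) = -⅕*⅔ = -2/15 ≈ -0.13333)
R(g, L) = 2/15 (R(g, L) = -1*(-2/15) = 2/15)
488*(-239) + R(2 - 1*(-3), 3) = 488*(-239) + 2/15 = -116632 + 2/15 = -1749478/15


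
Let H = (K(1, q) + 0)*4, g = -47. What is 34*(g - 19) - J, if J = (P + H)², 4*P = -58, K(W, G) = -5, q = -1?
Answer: -13737/4 ≈ -3434.3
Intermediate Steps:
P = -29/2 (P = (¼)*(-58) = -29/2 ≈ -14.500)
H = -20 (H = (-5 + 0)*4 = -5*4 = -20)
J = 4761/4 (J = (-29/2 - 20)² = (-69/2)² = 4761/4 ≈ 1190.3)
34*(g - 19) - J = 34*(-47 - 19) - 1*4761/4 = 34*(-66) - 4761/4 = -2244 - 4761/4 = -13737/4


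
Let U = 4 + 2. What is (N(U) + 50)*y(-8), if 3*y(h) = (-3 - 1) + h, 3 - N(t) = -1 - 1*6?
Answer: -240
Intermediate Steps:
U = 6
N(t) = 10 (N(t) = 3 - (-1 - 1*6) = 3 - (-1 - 6) = 3 - 1*(-7) = 3 + 7 = 10)
y(h) = -4/3 + h/3 (y(h) = ((-3 - 1) + h)/3 = (-4 + h)/3 = -4/3 + h/3)
(N(U) + 50)*y(-8) = (10 + 50)*(-4/3 + (1/3)*(-8)) = 60*(-4/3 - 8/3) = 60*(-4) = -240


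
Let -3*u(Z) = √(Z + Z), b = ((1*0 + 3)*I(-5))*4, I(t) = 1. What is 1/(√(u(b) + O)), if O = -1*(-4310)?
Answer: √6/(2*√(6465 - √6)) ≈ 0.015235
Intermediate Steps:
O = 4310
b = 12 (b = ((1*0 + 3)*1)*4 = ((0 + 3)*1)*4 = (3*1)*4 = 3*4 = 12)
u(Z) = -√2*√Z/3 (u(Z) = -√(Z + Z)/3 = -√2*√Z/3)
1/(√(u(b) + O)) = 1/(√(-√2*√12/3 + 4310)) = 1/(√(-√2*2*√3/3 + 4310)) = 1/(√(-2*√6/3 + 4310)) = 1/(√(4310 - 2*√6/3)) = (4310 - 2*√6/3)^(-½)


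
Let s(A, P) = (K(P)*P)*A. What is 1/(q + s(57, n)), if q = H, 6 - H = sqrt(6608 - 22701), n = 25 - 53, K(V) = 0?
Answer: 6/16129 + 11*I*sqrt(133)/16129 ≈ 0.000372 + 0.0078652*I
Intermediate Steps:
n = -28
H = 6 - 11*I*sqrt(133) (H = 6 - sqrt(6608 - 22701) = 6 - sqrt(-16093) = 6 - 11*I*sqrt(133) ≈ 6.0 - 126.86*I)
s(A, P) = 0 (s(A, P) = (0*P)*A = 0*A = 0)
q = 6 - 11*I*sqrt(133) ≈ 6.0 - 126.86*I
1/(q + s(57, n)) = 1/((6 - 11*I*sqrt(133)) + 0) = 1/(6 - 11*I*sqrt(133))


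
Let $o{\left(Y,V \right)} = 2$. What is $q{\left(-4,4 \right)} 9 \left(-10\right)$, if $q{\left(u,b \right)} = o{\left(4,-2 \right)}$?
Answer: $-180$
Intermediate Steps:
$q{\left(u,b \right)} = 2$
$q{\left(-4,4 \right)} 9 \left(-10\right) = 2 \cdot 9 \left(-10\right) = 18 \left(-10\right) = -180$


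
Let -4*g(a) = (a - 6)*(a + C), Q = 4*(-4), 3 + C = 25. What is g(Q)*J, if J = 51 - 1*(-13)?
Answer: 2112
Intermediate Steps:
C = 22 (C = -3 + 25 = 22)
J = 64 (J = 51 + 13 = 64)
Q = -16
g(a) = -(-6 + a)*(22 + a)/4 (g(a) = -(a - 6)*(a + 22)/4 = -(-6 + a)*(22 + a)/4)
g(Q)*J = (33 - 4*(-16) - ¼*(-16)²)*64 = (33 + 64 - ¼*256)*64 = (33 + 64 - 64)*64 = 33*64 = 2112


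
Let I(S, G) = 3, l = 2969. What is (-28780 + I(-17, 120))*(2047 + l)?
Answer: -144345432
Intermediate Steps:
(-28780 + I(-17, 120))*(2047 + l) = (-28780 + 3)*(2047 + 2969) = -28777*5016 = -144345432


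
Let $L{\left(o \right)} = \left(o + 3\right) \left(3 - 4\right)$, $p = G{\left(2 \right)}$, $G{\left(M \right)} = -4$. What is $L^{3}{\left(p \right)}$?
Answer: $1$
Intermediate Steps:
$p = -4$
$L{\left(o \right)} = -3 - o$ ($L{\left(o \right)} = \left(3 + o\right) \left(-1\right) = -3 - o$)
$L^{3}{\left(p \right)} = \left(-3 - -4\right)^{3} = \left(-3 + 4\right)^{3} = 1^{3} = 1$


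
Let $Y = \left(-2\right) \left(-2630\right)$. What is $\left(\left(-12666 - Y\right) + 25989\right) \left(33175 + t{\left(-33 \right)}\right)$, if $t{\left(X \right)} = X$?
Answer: $267223946$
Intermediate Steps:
$Y = 5260$
$\left(\left(-12666 - Y\right) + 25989\right) \left(33175 + t{\left(-33 \right)}\right) = \left(\left(-12666 - 5260\right) + 25989\right) \left(33175 - 33\right) = \left(\left(-12666 - 5260\right) + 25989\right) 33142 = \left(-17926 + 25989\right) 33142 = 8063 \cdot 33142 = 267223946$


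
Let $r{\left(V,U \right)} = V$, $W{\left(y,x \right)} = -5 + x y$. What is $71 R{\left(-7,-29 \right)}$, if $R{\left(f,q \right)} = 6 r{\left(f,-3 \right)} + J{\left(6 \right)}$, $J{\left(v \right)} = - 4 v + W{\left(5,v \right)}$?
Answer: $-2911$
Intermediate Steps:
$J{\left(v \right)} = -5 + v$ ($J{\left(v \right)} = - 4 v + \left(-5 + v 5\right) = - 4 v + \left(-5 + 5 v\right) = -5 + v$)
$R{\left(f,q \right)} = 1 + 6 f$ ($R{\left(f,q \right)} = 6 f + \left(-5 + 6\right) = 6 f + 1 = 1 + 6 f$)
$71 R{\left(-7,-29 \right)} = 71 \left(1 + 6 \left(-7\right)\right) = 71 \left(1 - 42\right) = 71 \left(-41\right) = -2911$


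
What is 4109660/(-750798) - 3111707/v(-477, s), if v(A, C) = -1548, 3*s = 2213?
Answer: 43146326639/21522876 ≈ 2004.7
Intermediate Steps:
s = 2213/3 (s = (1/3)*2213 = 2213/3 ≈ 737.67)
4109660/(-750798) - 3111707/v(-477, s) = 4109660/(-750798) - 3111707/(-1548) = 4109660*(-1/750798) - 3111707*(-1/1548) = -2054830/375399 + 3111707/1548 = 43146326639/21522876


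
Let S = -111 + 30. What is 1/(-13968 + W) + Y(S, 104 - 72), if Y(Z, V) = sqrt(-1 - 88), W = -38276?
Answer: -1/52244 + I*sqrt(89) ≈ -1.9141e-5 + 9.434*I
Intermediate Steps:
S = -81
Y(Z, V) = I*sqrt(89) (Y(Z, V) = sqrt(-89) = I*sqrt(89))
1/(-13968 + W) + Y(S, 104 - 72) = 1/(-13968 - 38276) + I*sqrt(89) = 1/(-52244) + I*sqrt(89) = -1/52244 + I*sqrt(89)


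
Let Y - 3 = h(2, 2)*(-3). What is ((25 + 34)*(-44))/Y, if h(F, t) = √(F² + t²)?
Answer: 2596/21 + 5192*√2/21 ≈ 473.27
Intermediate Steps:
Y = 3 - 6*√2 (Y = 3 + √(2² + 2²)*(-3) = 3 + √(4 + 4)*(-3) = 3 + √8*(-3) = 3 + (2*√2)*(-3) = 3 - 6*√2 ≈ -5.4853)
((25 + 34)*(-44))/Y = ((25 + 34)*(-44))/(3 - 6*√2) = (59*(-44))/(3 - 6*√2) = -2596/(3 - 6*√2)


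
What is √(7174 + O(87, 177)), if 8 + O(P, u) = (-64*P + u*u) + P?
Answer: √33014 ≈ 181.70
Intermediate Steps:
O(P, u) = -8 + u² - 63*P (O(P, u) = -8 + ((-64*P + u*u) + P) = -8 + ((-64*P + u²) + P) = -8 + ((u² - 64*P) + P) = -8 + (u² - 63*P) = -8 + u² - 63*P)
√(7174 + O(87, 177)) = √(7174 + (-8 + 177² - 63*87)) = √(7174 + (-8 + 31329 - 5481)) = √(7174 + 25840) = √33014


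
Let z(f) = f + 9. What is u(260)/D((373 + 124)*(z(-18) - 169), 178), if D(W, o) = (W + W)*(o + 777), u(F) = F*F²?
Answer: -878800/8448503 ≈ -0.10402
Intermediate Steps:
z(f) = 9 + f
u(F) = F³
D(W, o) = 2*W*(777 + o) (D(W, o) = (2*W)*(777 + o) = 2*W*(777 + o))
u(260)/D((373 + 124)*(z(-18) - 169), 178) = 260³/((2*((373 + 124)*((9 - 18) - 169))*(777 + 178))) = 17576000/((2*(497*(-9 - 169))*955)) = 17576000/((2*(497*(-178))*955)) = 17576000/((2*(-88466)*955)) = 17576000/(-168970060) = 17576000*(-1/168970060) = -878800/8448503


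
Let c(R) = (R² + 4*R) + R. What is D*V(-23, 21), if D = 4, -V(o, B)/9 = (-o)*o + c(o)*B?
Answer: -293940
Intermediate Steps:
c(R) = R² + 5*R
V(o, B) = 9*o² - 9*B*o*(5 + o) (V(o, B) = -9*((-o)*o + (o*(5 + o))*B) = -9*(-o² + B*o*(5 + o)) = 9*o² - 9*B*o*(5 + o))
D*V(-23, 21) = 4*(9*(-23)*(-23 - 1*21*(5 - 23))) = 4*(9*(-23)*(-23 - 1*21*(-18))) = 4*(9*(-23)*(-23 + 378)) = 4*(9*(-23)*355) = 4*(-73485) = -293940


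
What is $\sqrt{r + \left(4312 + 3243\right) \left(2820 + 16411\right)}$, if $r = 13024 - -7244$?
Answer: $11 \sqrt{1200913} \approx 12054.0$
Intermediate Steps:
$r = 20268$ ($r = 13024 + 7244 = 20268$)
$\sqrt{r + \left(4312 + 3243\right) \left(2820 + 16411\right)} = \sqrt{20268 + \left(4312 + 3243\right) \left(2820 + 16411\right)} = \sqrt{20268 + 7555 \cdot 19231} = \sqrt{20268 + 145290205} = \sqrt{145310473} = 11 \sqrt{1200913}$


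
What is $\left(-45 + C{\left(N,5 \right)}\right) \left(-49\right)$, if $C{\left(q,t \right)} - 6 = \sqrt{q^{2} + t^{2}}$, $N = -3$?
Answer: $1911 - 49 \sqrt{34} \approx 1625.3$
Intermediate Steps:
$C{\left(q,t \right)} = 6 + \sqrt{q^{2} + t^{2}}$
$\left(-45 + C{\left(N,5 \right)}\right) \left(-49\right) = \left(-45 + \left(6 + \sqrt{\left(-3\right)^{2} + 5^{2}}\right)\right) \left(-49\right) = \left(-45 + \left(6 + \sqrt{9 + 25}\right)\right) \left(-49\right) = \left(-45 + \left(6 + \sqrt{34}\right)\right) \left(-49\right) = \left(-39 + \sqrt{34}\right) \left(-49\right) = 1911 - 49 \sqrt{34}$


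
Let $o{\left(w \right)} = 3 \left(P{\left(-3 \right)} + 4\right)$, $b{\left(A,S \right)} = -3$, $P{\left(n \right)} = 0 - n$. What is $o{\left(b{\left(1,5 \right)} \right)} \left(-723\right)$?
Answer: $-15183$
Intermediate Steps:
$P{\left(n \right)} = - n$
$o{\left(w \right)} = 21$ ($o{\left(w \right)} = 3 \left(\left(-1\right) \left(-3\right) + 4\right) = 3 \left(3 + 4\right) = 3 \cdot 7 = 21$)
$o{\left(b{\left(1,5 \right)} \right)} \left(-723\right) = 21 \left(-723\right) = -15183$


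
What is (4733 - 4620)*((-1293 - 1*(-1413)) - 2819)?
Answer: -304987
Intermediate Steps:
(4733 - 4620)*((-1293 - 1*(-1413)) - 2819) = 113*((-1293 + 1413) - 2819) = 113*(120 - 2819) = 113*(-2699) = -304987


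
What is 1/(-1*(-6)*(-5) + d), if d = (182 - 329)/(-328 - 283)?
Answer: -611/18183 ≈ -0.033603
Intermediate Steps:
d = 147/611 (d = -147/(-611) = -147*(-1/611) = 147/611 ≈ 0.24059)
1/(-1*(-6)*(-5) + d) = 1/(-1*(-6)*(-5) + 147/611) = 1/(6*(-5) + 147/611) = 1/(-30 + 147/611) = 1/(-18183/611) = -611/18183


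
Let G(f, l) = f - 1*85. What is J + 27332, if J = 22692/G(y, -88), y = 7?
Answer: 351534/13 ≈ 27041.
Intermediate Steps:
G(f, l) = -85 + f (G(f, l) = f - 85 = -85 + f)
J = -3782/13 (J = 22692/(-85 + 7) = 22692/(-78) = 22692*(-1/78) = -3782/13 ≈ -290.92)
J + 27332 = -3782/13 + 27332 = 351534/13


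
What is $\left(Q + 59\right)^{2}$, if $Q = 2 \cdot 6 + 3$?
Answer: $5476$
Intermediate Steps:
$Q = 15$ ($Q = 12 + 3 = 15$)
$\left(Q + 59\right)^{2} = \left(15 + 59\right)^{2} = 74^{2} = 5476$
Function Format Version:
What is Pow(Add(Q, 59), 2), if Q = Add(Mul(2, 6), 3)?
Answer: 5476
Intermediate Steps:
Q = 15 (Q = Add(12, 3) = 15)
Pow(Add(Q, 59), 2) = Pow(Add(15, 59), 2) = Pow(74, 2) = 5476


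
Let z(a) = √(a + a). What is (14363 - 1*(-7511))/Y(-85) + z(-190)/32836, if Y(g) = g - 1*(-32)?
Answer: -21874/53 + I*√95/16418 ≈ -412.72 + 0.00059367*I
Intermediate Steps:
Y(g) = 32 + g (Y(g) = g + 32 = 32 + g)
z(a) = √2*√a (z(a) = √(2*a) = √2*√a)
(14363 - 1*(-7511))/Y(-85) + z(-190)/32836 = (14363 - 1*(-7511))/(32 - 85) + (√2*√(-190))/32836 = (14363 + 7511)/(-53) + (√2*(I*√190))*(1/32836) = 21874*(-1/53) + (2*I*√95)*(1/32836) = -21874/53 + I*√95/16418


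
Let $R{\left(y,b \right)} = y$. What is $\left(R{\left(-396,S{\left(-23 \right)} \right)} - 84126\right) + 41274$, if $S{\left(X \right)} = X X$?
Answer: $-43248$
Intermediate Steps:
$S{\left(X \right)} = X^{2}$
$\left(R{\left(-396,S{\left(-23 \right)} \right)} - 84126\right) + 41274 = \left(-396 - 84126\right) + 41274 = -84522 + 41274 = -43248$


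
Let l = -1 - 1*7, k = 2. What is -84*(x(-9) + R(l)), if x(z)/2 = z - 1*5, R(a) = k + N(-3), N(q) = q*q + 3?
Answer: 1176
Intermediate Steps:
N(q) = 3 + q**2 (N(q) = q**2 + 3 = 3 + q**2)
l = -8 (l = -1 - 7 = -8)
R(a) = 14 (R(a) = 2 + (3 + (-3)**2) = 2 + (3 + 9) = 2 + 12 = 14)
x(z) = -10 + 2*z (x(z) = 2*(z - 1*5) = 2*(z - 5) = 2*(-5 + z) = -10 + 2*z)
-84*(x(-9) + R(l)) = -84*((-10 + 2*(-9)) + 14) = -84*((-10 - 18) + 14) = -84*(-28 + 14) = -84*(-14) = 1176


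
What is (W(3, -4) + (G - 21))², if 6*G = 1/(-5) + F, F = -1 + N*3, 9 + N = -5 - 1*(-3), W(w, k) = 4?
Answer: 51529/100 ≈ 515.29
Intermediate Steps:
N = -11 (N = -9 + (-5 - 1*(-3)) = -9 + (-5 + 3) = -9 - 2 = -11)
F = -34 (F = -1 - 11*3 = -1 - 33 = -34)
G = -57/10 (G = (1/(-5) - 34)/6 = (1*(-⅕) - 34)/6 = (-⅕ - 34)/6 = (⅙)*(-171/5) = -57/10 ≈ -5.7000)
(W(3, -4) + (G - 21))² = (4 + (-57/10 - 21))² = (4 - 267/10)² = (-227/10)² = 51529/100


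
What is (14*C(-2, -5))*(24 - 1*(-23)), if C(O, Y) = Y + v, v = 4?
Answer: -658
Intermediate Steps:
C(O, Y) = 4 + Y (C(O, Y) = Y + 4 = 4 + Y)
(14*C(-2, -5))*(24 - 1*(-23)) = (14*(4 - 5))*(24 - 1*(-23)) = (14*(-1))*(24 + 23) = -14*47 = -658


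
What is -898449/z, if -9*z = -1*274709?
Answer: -8086041/274709 ≈ -29.435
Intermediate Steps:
z = 274709/9 (z = -(-1)*274709/9 = -⅑*(-274709) = 274709/9 ≈ 30523.)
-898449/z = -898449/274709/9 = -898449*9/274709 = -8086041/274709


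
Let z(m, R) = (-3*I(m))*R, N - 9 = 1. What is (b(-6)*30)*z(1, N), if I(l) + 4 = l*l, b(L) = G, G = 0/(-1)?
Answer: 0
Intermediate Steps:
N = 10 (N = 9 + 1 = 10)
G = 0 (G = 0*(-1) = 0)
b(L) = 0
I(l) = -4 + l² (I(l) = -4 + l*l = -4 + l²)
z(m, R) = R*(12 - 3*m²) (z(m, R) = (-3*(-4 + m²))*R = (12 - 3*m²)*R = R*(12 - 3*m²))
(b(-6)*30)*z(1, N) = (0*30)*(3*10*(4 - 1*1²)) = 0*(3*10*(4 - 1*1)) = 0*(3*10*(4 - 1)) = 0*(3*10*3) = 0*90 = 0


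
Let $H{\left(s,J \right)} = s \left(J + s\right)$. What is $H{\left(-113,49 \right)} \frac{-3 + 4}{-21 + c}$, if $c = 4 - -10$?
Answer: $- \frac{7232}{7} \approx -1033.1$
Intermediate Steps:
$c = 14$ ($c = 4 + 10 = 14$)
$H{\left(-113,49 \right)} \frac{-3 + 4}{-21 + c} = - 113 \left(49 - 113\right) \frac{-3 + 4}{-21 + 14} = \left(-113\right) \left(-64\right) 1 \frac{1}{-7} = 7232 \cdot 1 \left(- \frac{1}{7}\right) = 7232 \left(- \frac{1}{7}\right) = - \frac{7232}{7}$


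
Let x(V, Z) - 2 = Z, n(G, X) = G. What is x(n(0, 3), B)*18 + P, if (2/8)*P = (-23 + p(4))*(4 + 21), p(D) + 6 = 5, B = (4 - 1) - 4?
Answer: -2382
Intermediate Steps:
B = -1 (B = 3 - 4 = -1)
p(D) = -1 (p(D) = -6 + 5 = -1)
x(V, Z) = 2 + Z
P = -2400 (P = 4*((-23 - 1)*(4 + 21)) = 4*(-24*25) = 4*(-600) = -2400)
x(n(0, 3), B)*18 + P = (2 - 1)*18 - 2400 = 1*18 - 2400 = 18 - 2400 = -2382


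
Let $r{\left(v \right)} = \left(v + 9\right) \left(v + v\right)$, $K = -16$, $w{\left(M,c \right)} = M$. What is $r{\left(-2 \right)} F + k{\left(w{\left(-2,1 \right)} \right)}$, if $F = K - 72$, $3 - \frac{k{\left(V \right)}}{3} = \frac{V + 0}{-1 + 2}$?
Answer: $2479$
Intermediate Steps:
$k{\left(V \right)} = 9 - 3 V$ ($k{\left(V \right)} = 9 - 3 \frac{V + 0}{-1 + 2} = 9 - 3 \frac{V}{1} = 9 - 3 V 1 = 9 - 3 V$)
$F = -88$ ($F = -16 - 72 = -88$)
$r{\left(v \right)} = 2 v \left(9 + v\right)$ ($r{\left(v \right)} = \left(9 + v\right) 2 v = 2 v \left(9 + v\right)$)
$r{\left(-2 \right)} F + k{\left(w{\left(-2,1 \right)} \right)} = 2 \left(-2\right) \left(9 - 2\right) \left(-88\right) + \left(9 - -6\right) = 2 \left(-2\right) 7 \left(-88\right) + \left(9 + 6\right) = \left(-28\right) \left(-88\right) + 15 = 2464 + 15 = 2479$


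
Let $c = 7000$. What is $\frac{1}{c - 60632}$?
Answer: $- \frac{1}{53632} \approx -1.8646 \cdot 10^{-5}$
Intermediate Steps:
$\frac{1}{c - 60632} = \frac{1}{7000 - 60632} = \frac{1}{-53632} = - \frac{1}{53632}$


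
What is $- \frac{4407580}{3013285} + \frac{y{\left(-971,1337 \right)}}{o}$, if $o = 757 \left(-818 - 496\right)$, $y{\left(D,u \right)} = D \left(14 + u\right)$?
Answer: $- \frac{86264093771}{599461712586} \approx -0.1439$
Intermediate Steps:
$o = -994698$ ($o = 757 \left(-1314\right) = -994698$)
$- \frac{4407580}{3013285} + \frac{y{\left(-971,1337 \right)}}{o} = - \frac{4407580}{3013285} + \frac{\left(-971\right) \left(14 + 1337\right)}{-994698} = \left(-4407580\right) \frac{1}{3013285} + \left(-971\right) 1351 \left(- \frac{1}{994698}\right) = - \frac{881516}{602657} - - \frac{1311821}{994698} = - \frac{881516}{602657} + \frac{1311821}{994698} = - \frac{86264093771}{599461712586}$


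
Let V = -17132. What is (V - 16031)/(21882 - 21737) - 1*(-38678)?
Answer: 5575147/145 ≈ 38449.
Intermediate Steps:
(V - 16031)/(21882 - 21737) - 1*(-38678) = (-17132 - 16031)/(21882 - 21737) - 1*(-38678) = -33163/145 + 38678 = 5575147/145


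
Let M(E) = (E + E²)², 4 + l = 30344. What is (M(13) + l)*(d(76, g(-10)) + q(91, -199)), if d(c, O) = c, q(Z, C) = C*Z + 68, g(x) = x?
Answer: -1140130760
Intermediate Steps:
l = 30340 (l = -4 + 30344 = 30340)
q(Z, C) = 68 + C*Z
(M(13) + l)*(d(76, g(-10)) + q(91, -199)) = (13²*(1 + 13)² + 30340)*(76 + (68 - 199*91)) = (169*14² + 30340)*(76 + (68 - 18109)) = (169*196 + 30340)*(76 - 18041) = (33124 + 30340)*(-17965) = 63464*(-17965) = -1140130760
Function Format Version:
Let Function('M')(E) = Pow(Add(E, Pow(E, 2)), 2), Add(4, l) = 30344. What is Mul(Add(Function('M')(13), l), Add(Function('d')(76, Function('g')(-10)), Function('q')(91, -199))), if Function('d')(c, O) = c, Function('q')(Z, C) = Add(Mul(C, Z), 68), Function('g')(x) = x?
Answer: -1140130760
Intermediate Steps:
l = 30340 (l = Add(-4, 30344) = 30340)
Function('q')(Z, C) = Add(68, Mul(C, Z))
Mul(Add(Function('M')(13), l), Add(Function('d')(76, Function('g')(-10)), Function('q')(91, -199))) = Mul(Add(Mul(Pow(13, 2), Pow(Add(1, 13), 2)), 30340), Add(76, Add(68, Mul(-199, 91)))) = Mul(Add(Mul(169, Pow(14, 2)), 30340), Add(76, Add(68, -18109))) = Mul(Add(Mul(169, 196), 30340), Add(76, -18041)) = Mul(Add(33124, 30340), -17965) = Mul(63464, -17965) = -1140130760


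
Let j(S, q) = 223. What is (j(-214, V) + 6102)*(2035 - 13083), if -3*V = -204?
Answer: -69878600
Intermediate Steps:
V = 68 (V = -⅓*(-204) = 68)
(j(-214, V) + 6102)*(2035 - 13083) = (223 + 6102)*(2035 - 13083) = 6325*(-11048) = -69878600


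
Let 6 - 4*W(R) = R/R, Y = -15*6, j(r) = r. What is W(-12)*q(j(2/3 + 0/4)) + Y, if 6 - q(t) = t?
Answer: -250/3 ≈ -83.333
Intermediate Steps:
q(t) = 6 - t
Y = -90
W(R) = 5/4 (W(R) = 3/2 - R/(4*R) = 3/2 - 1/4*1 = 3/2 - 1/4 = 5/4)
W(-12)*q(j(2/3 + 0/4)) + Y = 5*(6 - (2/3 + 0/4))/4 - 90 = 5*(6 - (2*(1/3) + 0*(1/4)))/4 - 90 = 5*(6 - (2/3 + 0))/4 - 90 = 5*(6 - 1*2/3)/4 - 90 = 5*(6 - 2/3)/4 - 90 = (5/4)*(16/3) - 90 = 20/3 - 90 = -250/3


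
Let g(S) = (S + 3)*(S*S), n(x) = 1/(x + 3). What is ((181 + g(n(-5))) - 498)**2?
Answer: 6405961/64 ≈ 1.0009e+5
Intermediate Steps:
n(x) = 1/(3 + x)
g(S) = S**2*(3 + S) (g(S) = (3 + S)*S**2 = S**2*(3 + S))
((181 + g(n(-5))) - 498)**2 = ((181 + (1/(3 - 5))**2*(3 + 1/(3 - 5))) - 498)**2 = ((181 + (1/(-2))**2*(3 + 1/(-2))) - 498)**2 = ((181 + (-1/2)**2*(3 - 1/2)) - 498)**2 = ((181 + (1/4)*(5/2)) - 498)**2 = ((181 + 5/8) - 498)**2 = (1453/8 - 498)**2 = (-2531/8)**2 = 6405961/64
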